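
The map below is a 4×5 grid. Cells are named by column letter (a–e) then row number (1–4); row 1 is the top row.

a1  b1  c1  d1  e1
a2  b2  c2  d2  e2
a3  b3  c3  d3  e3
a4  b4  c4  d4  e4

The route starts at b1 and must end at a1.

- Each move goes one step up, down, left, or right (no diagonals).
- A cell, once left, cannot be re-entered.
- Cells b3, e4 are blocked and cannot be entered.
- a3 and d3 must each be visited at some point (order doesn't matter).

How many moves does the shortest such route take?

11

Any route passes through a3 and d3 in some order between b1 and a1. Summing Manhattan distances along each leg and taking the cheapest ordering (b1 → d3 → a3 → a1) gives a lower bound of 4 + 3 + 2 = 9 moves.
That bound ignores the blocked cells. Measuring each leg by the fewest moves that actually steer around them (b1→d3: 4; d3→a3: 5; a3→a1: 2) raises the lower bound to 11.
A route of 11 moves exists: b1 → b2 → c2 → c3 → d3 → d4 → c4 → b4 → a4 → a3 → a2 → a1.
Since 11 matches that lower bound, it is optimal.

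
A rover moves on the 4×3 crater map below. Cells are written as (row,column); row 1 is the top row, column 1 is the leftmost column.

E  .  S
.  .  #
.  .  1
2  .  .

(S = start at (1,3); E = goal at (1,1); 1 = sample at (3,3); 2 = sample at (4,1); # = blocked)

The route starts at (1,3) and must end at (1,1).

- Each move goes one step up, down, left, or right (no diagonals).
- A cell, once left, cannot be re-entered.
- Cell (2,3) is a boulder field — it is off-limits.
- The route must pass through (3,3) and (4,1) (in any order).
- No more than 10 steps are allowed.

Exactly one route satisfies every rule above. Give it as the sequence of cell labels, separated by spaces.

(1,3) (1,2) (2,2) (3,2) (3,3) (4,3) (4,2) (4,1) (3,1) (2,1) (1,1)

Any route must reach (3,3) and (4,1) and still end at (1,1) within 10 moves, so the order of the required stops is forced.
Route from (1,3): left 1 to (1,2), down 2 to (3,2), right 1 to (3,3), down 1 to (4,3), left 2 to (4,1), up 3 to (1,1) — 10 moves in all.
Check: all required cells visited; 10 ≤ 10 moves.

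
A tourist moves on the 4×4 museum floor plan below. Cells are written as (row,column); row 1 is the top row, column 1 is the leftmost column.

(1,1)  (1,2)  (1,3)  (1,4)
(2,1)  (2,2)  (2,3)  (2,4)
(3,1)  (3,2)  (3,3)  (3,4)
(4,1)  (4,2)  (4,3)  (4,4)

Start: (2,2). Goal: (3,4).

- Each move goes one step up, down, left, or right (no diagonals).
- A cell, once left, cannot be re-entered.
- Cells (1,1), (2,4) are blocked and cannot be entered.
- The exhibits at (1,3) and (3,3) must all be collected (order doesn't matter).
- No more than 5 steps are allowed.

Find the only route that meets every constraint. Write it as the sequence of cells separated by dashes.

The 5-move cap with required stops at (1,3), (3,3) leaves no slack for detours.
Route from (2,2): up to (1,2), right to (1,3), 2× down (reaching (3,3)), right to (3,4) — 5 moves in all.
Check: all required cells visited; 5 ≤ 5 moves.

(2,2) - (1,2) - (1,3) - (2,3) - (3,3) - (3,4)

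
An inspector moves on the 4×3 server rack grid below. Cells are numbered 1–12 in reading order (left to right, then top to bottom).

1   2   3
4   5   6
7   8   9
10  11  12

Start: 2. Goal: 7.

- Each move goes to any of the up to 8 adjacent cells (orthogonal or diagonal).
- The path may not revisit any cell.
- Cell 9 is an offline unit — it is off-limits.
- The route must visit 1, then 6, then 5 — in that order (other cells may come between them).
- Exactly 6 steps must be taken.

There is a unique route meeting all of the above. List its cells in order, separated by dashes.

The waypoints must appear in the order 1, 6, 5, with no cell reused.
Route from 2: left to 1, down to 4, down-right to 8, up-right to 6, left to 5, down-left to 7 — 6 moves in all.
Check: order respected (1 at step 1, 6 at step 4, 5 at step 5); 6 moves as required.

2 - 1 - 4 - 8 - 6 - 5 - 7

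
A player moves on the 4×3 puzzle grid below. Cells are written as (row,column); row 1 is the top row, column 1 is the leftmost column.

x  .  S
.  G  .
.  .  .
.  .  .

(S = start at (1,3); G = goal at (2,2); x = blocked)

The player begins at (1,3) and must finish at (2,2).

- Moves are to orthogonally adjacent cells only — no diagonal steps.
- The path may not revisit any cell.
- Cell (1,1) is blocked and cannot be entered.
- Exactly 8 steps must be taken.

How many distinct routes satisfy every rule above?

4

Need simple routes of exactly 8 moves from (1,3) to (2,2) (Manhattan distance 2, so 3 moves are spent on a detour and 3 undoing it).
Enumerating: (1,3) (2,3) (3,3) (4,3) (4,2) (3,2) (3,1) (2,1) (2,2) | (1,3) (2,3) (3,3) (4,3) (4,2) (4,1) (3,1) (2,1) (2,2) | (1,3) (2,3) (3,3) (4,3) (4,2) (4,1) (3,1) (3,2) (2,2) | (1,3) (2,3) (3,3) (3,2) (4,2) (4,1) (3,1) (2,1) (2,2).
That gives 4 routes.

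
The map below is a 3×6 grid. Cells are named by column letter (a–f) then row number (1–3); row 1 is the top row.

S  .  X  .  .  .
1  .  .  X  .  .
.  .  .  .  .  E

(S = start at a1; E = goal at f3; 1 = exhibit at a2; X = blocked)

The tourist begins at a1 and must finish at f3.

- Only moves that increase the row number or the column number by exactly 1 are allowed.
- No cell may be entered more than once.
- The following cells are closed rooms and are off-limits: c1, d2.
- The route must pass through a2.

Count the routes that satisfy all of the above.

A right/down-only route from a1 to f3 makes exactly 2 down-moves and 5 right-moves in some order.
With no other constraints that would be C(7,2) = 21 routes.
Split at a2 and multiply the segment counts (each segment already excludes blocked cells): a1→a2: 1; a2→f3: 3; product = 3.
That gives 3 routes.

3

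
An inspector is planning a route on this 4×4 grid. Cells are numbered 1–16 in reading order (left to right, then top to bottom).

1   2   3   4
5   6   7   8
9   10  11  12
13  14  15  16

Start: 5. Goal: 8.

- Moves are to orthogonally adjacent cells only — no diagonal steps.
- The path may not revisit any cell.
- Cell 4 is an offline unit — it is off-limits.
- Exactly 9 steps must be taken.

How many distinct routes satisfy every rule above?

Need simple routes of exactly 9 moves from 5 to 8 (Manhattan distance 3, so 3 moves are spent on a detour and 3 undoing it).
Branch systematically from the start, pruning whenever the remaining move budget drops below the Manhattan distance to 8 or differs from it in parity. Grouping the completions by first move — via 1: 7; via 9: 8; via 6: 6 — and summing: 7 + 8 + 6 = 21.
That gives 21 routes.

21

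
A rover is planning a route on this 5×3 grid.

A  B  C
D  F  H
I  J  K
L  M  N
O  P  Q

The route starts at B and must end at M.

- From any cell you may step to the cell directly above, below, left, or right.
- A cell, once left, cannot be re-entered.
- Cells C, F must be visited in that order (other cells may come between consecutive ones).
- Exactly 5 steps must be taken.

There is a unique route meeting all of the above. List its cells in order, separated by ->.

B -> C -> H -> F -> J -> M

The waypoints must appear in the order C, F, with no cell reused.
Route from B: right to C, down to H, left to F, 2× down (reaching M) — 5 moves in all.
Check: order respected (C at step 1, F at step 3); 5 moves as required.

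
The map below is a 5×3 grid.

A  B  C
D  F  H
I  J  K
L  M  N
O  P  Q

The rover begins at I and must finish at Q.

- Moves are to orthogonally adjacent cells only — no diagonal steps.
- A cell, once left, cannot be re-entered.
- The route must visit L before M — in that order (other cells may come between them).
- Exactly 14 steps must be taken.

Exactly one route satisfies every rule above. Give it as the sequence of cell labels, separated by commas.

The waypoints must appear in the order L, M, with no cell reused.
Route from I: 2× down (reaching O), right to P, 3× up (reaching F), left to D, up to A, 2× right (reaching C), 4× down (reaching Q) — 14 moves in all.
Check: order respected (L at step 1, M at step 4); 14 moves as required.

I, L, O, P, M, J, F, D, A, B, C, H, K, N, Q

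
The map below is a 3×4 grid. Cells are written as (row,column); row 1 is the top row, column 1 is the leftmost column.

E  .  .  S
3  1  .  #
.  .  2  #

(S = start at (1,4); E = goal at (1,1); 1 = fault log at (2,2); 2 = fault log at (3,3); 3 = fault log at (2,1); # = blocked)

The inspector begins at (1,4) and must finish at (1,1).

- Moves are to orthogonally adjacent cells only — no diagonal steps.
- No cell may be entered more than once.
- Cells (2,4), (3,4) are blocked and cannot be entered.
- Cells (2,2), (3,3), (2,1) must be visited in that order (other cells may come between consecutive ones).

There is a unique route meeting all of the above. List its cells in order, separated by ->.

(1,4) -> (1,3) -> (1,2) -> (2,2) -> (2,3) -> (3,3) -> (3,2) -> (3,1) -> (2,1) -> (1,1)

The waypoints must appear in the order (2,2), (3,3), (2,1), with no cell reused.
Route from (1,4): left 2 to (1,2), down 1 to (2,2), right 1 to (2,3), down 1 to (3,3), left 2 to (3,1), up 2 to (1,1) — 9 moves in all.
Check: order respected (1 at step 3, 2 at step 5, 3 at step 8).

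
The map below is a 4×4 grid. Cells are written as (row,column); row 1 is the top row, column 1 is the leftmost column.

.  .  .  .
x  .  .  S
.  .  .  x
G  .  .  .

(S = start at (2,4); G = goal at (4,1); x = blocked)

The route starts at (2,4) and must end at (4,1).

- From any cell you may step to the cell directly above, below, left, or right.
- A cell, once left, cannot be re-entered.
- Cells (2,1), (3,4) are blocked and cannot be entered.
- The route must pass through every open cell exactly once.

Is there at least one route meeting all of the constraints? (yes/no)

Cell (1,1) has only one open neighbour but is neither the start nor the goal, so a Hamiltonian route would have to both enter and leave it through the same neighbour — impossible without revisiting.

no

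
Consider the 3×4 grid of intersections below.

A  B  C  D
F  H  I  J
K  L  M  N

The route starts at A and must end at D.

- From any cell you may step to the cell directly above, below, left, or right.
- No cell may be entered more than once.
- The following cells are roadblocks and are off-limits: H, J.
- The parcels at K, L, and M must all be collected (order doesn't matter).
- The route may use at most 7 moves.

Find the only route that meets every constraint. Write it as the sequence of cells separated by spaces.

Any route must reach K, L, and M and still end at D within 7 moves, so the order of the required stops is forced.
Route from A: down 2 to K, right 2 to M, up 2 to C, right 1 to D — 7 moves in all.
Check: all required cells visited; 7 ≤ 7 moves.

A F K L M I C D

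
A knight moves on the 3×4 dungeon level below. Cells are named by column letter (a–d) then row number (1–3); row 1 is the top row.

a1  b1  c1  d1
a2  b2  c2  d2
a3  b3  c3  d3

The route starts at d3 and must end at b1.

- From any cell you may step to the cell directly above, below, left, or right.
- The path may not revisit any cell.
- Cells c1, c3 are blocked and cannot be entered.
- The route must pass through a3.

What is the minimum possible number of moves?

8

Any route passes through a3 somewhere between d3 and b1. Summing Manhattan distances along the two legs (d3 → a3 → b1) gives a lower bound of 3 + 3 = 6 moves.
That bound ignores the blocked cells. Measuring each leg by the fewest moves that actually steer around them (d3→a3: 5; a3→b1: 3) raises the lower bound to 8.
A route of 8 moves exists: d3 → d2 → c2 → b2 → b3 → a3 → a2 → a1 → b1.
Since 8 matches that lower bound, it is optimal.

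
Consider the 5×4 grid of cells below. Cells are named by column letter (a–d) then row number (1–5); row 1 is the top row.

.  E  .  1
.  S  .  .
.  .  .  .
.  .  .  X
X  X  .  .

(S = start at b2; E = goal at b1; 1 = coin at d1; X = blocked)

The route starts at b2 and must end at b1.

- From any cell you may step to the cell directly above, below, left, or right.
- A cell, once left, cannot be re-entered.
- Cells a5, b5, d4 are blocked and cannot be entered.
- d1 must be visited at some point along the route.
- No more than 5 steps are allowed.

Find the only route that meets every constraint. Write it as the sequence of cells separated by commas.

b2, c2, d2, d1, c1, b1

Any route must reach d1 and still end at b1 within 5 moves, so the order of the required stops is forced.
Route from b2: right 2 to d2, up 1 to d1, left 2 to b1 — 5 moves in all.
Check: all required cells visited; 5 ≤ 5 moves.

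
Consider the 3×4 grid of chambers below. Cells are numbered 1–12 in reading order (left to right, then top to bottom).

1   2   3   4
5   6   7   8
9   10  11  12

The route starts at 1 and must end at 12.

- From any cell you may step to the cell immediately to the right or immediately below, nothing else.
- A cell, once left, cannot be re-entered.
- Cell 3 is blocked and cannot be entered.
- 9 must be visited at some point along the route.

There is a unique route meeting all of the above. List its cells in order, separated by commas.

Moves only go right or down, so the column and row indices never decrease.
Route from 1: down 2 to 9, right 3 to 12 — 5 moves in all.
Check: all required cells visited.

1, 5, 9, 10, 11, 12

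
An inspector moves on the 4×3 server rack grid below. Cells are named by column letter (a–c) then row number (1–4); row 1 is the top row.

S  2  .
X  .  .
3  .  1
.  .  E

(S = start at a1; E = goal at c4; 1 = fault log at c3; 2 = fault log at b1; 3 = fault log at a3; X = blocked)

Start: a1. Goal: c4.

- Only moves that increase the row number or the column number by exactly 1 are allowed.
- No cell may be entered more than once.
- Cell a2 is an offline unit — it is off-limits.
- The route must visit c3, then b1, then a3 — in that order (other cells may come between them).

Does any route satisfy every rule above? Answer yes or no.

b1 lies above c3, so going from c3 to b1 would need an upward move — but moves only go right/down, so c3 cannot be visited before b1.

no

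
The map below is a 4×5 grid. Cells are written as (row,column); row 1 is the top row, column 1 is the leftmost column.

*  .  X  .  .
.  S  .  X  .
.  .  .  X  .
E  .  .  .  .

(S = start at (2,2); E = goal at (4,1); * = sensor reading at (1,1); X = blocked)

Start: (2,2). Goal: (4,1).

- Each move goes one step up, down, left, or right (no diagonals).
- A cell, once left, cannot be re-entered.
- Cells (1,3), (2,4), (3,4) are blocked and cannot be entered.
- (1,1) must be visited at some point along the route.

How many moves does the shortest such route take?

5

Any route passes through (1,1) somewhere between (2,2) and (4,1). Summing Manhattan distances along the two legs ((2,2) → (1,1) → (4,1)) gives a lower bound of 2 + 3 = 5 moves.
A route of 5 moves achieves this: (2,2) → (1,2) → (1,1) → (2,1) → (3,1) → (4,1).
Since 5 matches the lower bound, it is optimal.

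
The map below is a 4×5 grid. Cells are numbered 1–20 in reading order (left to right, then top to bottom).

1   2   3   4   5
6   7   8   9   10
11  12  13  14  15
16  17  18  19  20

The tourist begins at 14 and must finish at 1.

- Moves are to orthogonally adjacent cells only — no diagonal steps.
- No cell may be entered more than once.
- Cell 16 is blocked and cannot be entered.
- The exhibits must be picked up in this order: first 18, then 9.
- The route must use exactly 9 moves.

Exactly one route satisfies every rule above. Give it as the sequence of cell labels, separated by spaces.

The waypoints must appear in the order 18, 9, with no cell reused.
Route from 14: down to 19, left to 18, 2× up (reaching 8), right to 9, up to 4, 3× left (reaching 1) — 9 moves in all.
Check: order respected (18 at step 2, 9 at step 5); 9 moves as required.

14 19 18 13 8 9 4 3 2 1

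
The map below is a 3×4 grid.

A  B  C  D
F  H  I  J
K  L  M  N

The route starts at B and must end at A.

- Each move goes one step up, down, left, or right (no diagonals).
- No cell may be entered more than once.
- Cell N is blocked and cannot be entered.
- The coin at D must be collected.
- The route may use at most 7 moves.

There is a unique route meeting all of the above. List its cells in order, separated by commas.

B, C, D, J, I, H, F, A

Any route must reach D and still end at A within 7 moves, so the order of the required stops is forced.
Route from B: right 2 to D, down 1 to J, left 3 to F, up 1 to A — 7 moves in all.
Check: all required cells visited; 7 ≤ 7 moves.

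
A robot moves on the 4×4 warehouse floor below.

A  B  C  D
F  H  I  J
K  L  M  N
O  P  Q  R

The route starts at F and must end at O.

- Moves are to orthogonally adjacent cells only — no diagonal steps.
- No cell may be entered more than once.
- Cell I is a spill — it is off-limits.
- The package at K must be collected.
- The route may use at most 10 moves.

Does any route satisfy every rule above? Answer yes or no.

One route that works: F → K → O.

yes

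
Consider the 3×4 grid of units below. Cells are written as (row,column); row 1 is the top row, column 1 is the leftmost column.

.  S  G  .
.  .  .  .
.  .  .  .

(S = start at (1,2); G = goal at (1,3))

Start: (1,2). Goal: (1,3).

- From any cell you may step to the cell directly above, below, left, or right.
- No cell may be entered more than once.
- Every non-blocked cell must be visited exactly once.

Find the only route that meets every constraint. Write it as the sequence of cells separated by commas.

(1,2), (1,1), (2,1), (3,1), (3,2), (2,2), (2,3), (3,3), (3,4), (2,4), (1,4), (1,3)

Need to visit all 12 open cells exactly once, starting at (1,2) and ending at (1,3).
Cell (1,4) has only two open neighbours ((2,4) and (1,3)), so the path must pass straight through it: one of those is the cell it's entered from and the other is where it exits.
Route from (1,2): left to (1,1), 2× down (reaching (3,1)), right to (3,2), up to (2,2), right to (2,3), down to (3,3), right to (3,4), 2× up (reaching (1,4)), left to (1,3) — 11 moves in all.
Check: all 12 open cells covered.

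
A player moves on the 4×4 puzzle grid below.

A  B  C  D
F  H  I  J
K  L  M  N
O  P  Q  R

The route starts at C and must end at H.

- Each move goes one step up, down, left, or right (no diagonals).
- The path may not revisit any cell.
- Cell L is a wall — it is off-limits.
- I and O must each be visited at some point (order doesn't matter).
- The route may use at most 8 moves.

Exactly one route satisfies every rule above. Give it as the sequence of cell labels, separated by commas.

C, I, M, Q, P, O, K, F, H

The budget equals the shortest possible length, so every move has to be on a shortest route through the required cells.
Route from C: down 3 to Q, left 2 to O, up 2 to F, right 1 to H — 8 moves in all.
Check: all required cells visited; 8 ≤ 8 moves.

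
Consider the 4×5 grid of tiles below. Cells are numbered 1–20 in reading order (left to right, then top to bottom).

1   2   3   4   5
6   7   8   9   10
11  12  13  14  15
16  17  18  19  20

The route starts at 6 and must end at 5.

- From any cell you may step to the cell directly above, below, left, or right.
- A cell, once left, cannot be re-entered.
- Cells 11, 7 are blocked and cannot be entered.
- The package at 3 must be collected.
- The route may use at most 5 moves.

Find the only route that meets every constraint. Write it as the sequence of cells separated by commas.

6, 1, 2, 3, 4, 5

The 5-move cap with required stops at 3 leaves no slack for detours.
Route from 6: up to 1, 4× right (reaching 5) — 5 moves in all.
Check: all required cells visited; 5 ≤ 5 moves.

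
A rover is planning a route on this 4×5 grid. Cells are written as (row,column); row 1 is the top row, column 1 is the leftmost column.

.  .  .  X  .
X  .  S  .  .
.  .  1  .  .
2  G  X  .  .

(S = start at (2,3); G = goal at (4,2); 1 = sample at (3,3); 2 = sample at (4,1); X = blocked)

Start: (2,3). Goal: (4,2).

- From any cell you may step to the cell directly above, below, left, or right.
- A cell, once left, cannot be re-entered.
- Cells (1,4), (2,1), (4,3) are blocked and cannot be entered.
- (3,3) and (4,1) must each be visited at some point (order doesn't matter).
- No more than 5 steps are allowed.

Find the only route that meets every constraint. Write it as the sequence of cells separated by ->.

The 5-move cap with required stops at (3,3), (4,1) leaves no slack for detours.
Route from (2,3): down 1 to (3,3), left 2 to (3,1), down 1 to (4,1), right 1 to (4,2) — 5 moves in all.
Check: all required cells visited; 5 ≤ 5 moves.

(2,3) -> (3,3) -> (3,2) -> (3,1) -> (4,1) -> (4,2)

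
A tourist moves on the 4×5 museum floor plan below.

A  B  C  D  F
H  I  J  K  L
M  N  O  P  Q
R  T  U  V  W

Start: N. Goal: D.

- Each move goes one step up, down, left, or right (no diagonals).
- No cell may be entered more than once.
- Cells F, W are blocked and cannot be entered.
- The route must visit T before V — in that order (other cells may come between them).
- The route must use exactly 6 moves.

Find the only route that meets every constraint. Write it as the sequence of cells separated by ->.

The waypoints must appear in the order T, V, with no cell reused.
Route from N: down 1 to T, right 2 to V, up 3 to D — 6 moves in all.
Check: order respected (T at step 1, V at step 3); 6 moves as required.

N -> T -> U -> V -> P -> K -> D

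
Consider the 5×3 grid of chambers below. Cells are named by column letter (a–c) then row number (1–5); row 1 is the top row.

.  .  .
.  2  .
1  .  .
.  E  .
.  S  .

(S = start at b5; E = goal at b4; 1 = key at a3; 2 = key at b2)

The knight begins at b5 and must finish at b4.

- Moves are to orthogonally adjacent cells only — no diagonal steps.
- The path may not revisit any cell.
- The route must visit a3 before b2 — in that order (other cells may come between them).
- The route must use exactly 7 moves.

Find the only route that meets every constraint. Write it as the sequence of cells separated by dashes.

b5 - a5 - a4 - a3 - a2 - b2 - b3 - b4

The waypoints must appear in the order a3, b2, with no cell reused.
Route from b5: left 1 to a5, up 3 to a2, right 1 to b2, down 2 to b4 — 7 moves in all.
Check: order respected (1 at step 3, 2 at step 5); 7 moves as required.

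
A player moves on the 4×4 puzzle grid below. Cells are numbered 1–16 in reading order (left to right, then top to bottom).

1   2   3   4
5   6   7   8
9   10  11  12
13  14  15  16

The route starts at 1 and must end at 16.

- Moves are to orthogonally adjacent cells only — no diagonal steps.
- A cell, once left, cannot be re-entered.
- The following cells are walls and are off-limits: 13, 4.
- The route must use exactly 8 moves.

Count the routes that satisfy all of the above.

Need simple routes of exactly 8 moves from 1 to 16 (Manhattan distance 6, so 1 moves are spent on a detour and 1 undoing it).
Branch systematically from the start, pruning whenever the remaining move budget drops below the Manhattan distance to 16 or differs from it in parity. Grouping the completions by first move — via 5: 12; via 2: 12 — and summing: 12 + 12 = 24.
That gives 24 routes.

24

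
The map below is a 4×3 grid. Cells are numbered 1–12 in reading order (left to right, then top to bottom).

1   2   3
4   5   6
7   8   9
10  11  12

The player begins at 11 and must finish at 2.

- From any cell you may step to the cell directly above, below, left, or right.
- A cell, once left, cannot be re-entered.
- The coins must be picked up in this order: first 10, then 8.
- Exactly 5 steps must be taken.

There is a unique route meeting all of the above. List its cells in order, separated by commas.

The waypoints must appear in the order 10, 8, with no cell reused.
Route from 11: left to 10, up to 7, right to 8, 2× up (reaching 2) — 5 moves in all.
Check: order respected (10 at step 1, 8 at step 3); 5 moves as required.

11, 10, 7, 8, 5, 2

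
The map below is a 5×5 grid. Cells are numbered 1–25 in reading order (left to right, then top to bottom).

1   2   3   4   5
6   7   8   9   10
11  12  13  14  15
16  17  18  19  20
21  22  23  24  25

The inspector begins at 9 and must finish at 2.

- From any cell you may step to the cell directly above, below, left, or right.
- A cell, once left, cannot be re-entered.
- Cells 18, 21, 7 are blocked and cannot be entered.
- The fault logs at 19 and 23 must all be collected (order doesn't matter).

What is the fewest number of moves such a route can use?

11

Any route passes through 19 and 23 in some order between 9 and 2. Summing Manhattan distances along each leg and taking the cheapest ordering (9 → 19 → 23 → 2) gives a lower bound of 2 + 2 + 5 = 9 moves.
That bound ignores the blocked cells. Measuring each leg by the fewest moves that actually steer around them (9→23: 4; 23→19: 2; 19→2: 5) raises the lower bound to 11.
A route of 11 moves exists: 9 → 14 → 19 → 24 → 23 → 22 → 17 → 12 → 11 → 6 → 1 → 2.
Since 11 matches that lower bound, it is optimal.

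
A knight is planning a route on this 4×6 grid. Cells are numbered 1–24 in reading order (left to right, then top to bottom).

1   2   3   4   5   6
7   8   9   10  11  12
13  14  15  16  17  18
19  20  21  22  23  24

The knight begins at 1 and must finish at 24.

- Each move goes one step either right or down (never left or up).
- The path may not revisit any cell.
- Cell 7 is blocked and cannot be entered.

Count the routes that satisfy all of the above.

A right/down-only route from 1 to 24 makes exactly 3 down-moves and 5 right-moves in some order.
With no other constraints that would be C(8,3) = 56 routes.
Subtract routes through each blocked cell (inclusion–exclusion for overlaps): − through 7: 21 → 35.
That gives 35 routes.

35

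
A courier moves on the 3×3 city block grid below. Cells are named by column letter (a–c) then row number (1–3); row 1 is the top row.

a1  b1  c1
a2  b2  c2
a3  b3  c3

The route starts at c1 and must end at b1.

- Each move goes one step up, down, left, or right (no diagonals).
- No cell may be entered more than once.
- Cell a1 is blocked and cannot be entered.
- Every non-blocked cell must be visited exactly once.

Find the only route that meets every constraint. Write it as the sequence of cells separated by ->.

Need to visit all 8 open cells exactly once, starting at c1 and ending at b1.
Route from c1: 2× down (reaching c3), 2× left (reaching a3), up to a2, right to b2, up to b1 — 7 moves in all.
Check: all 8 open cells covered.

c1 -> c2 -> c3 -> b3 -> a3 -> a2 -> b2 -> b1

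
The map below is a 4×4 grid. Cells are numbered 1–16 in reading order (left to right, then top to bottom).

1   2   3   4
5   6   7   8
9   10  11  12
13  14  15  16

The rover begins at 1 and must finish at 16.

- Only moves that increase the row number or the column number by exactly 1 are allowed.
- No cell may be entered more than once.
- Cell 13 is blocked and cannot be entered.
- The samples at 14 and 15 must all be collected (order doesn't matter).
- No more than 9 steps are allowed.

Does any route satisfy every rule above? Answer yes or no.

yes

One route that works: 1 → 5 → 9 → 10 → 14 → 15 → 16.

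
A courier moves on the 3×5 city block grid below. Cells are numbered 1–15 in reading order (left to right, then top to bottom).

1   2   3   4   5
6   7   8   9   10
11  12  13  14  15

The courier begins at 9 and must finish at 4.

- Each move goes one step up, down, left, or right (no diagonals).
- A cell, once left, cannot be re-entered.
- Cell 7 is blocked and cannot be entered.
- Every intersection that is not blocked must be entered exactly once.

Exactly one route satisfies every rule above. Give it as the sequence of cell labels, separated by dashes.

Need to visit all 14 open cells exactly once, starting at 9 and ending at 4.
Cell 12 has only two open neighbours (11 and 13), so the path must pass straight through it: one of those is the cell it's entered from and the other is where it exits.
Route from 9: left 1 to 8, up 1 to 3, left 2 to 1, down 2 to 11, right 4 to 15, up 2 to 5, left 1 to 4 — 13 moves in all.
Check: all 14 open cells covered.

9 - 8 - 3 - 2 - 1 - 6 - 11 - 12 - 13 - 14 - 15 - 10 - 5 - 4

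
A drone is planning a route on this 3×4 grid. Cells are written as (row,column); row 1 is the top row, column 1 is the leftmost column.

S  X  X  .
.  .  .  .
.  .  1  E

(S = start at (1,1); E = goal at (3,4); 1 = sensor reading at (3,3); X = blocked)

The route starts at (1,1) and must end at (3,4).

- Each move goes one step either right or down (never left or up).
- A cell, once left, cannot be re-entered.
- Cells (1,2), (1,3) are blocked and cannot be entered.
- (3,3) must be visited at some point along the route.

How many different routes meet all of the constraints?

3

A right/down-only route from (1,1) to (3,4) makes exactly 2 down-moves and 3 right-moves in some order.
With no other constraints that would be C(5,2) = 10 routes.
Split at (3,3) and multiply the segment counts (each segment already excludes blocked cells): (1,1)→(3,3): 3; (3,3)→(3,4): 1; product = 3.
That gives 3 routes.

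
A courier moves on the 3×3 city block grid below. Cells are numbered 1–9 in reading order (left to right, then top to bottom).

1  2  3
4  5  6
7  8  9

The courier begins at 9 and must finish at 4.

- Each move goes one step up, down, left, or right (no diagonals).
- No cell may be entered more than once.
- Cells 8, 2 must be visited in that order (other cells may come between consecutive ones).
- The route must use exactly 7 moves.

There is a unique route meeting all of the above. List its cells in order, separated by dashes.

The waypoints must appear in the order 8, 2, with no cell reused.
Route from 9: left 1 to 8, up 1 to 5, right 1 to 6, up 1 to 3, left 2 to 1, down 1 to 4 — 7 moves in all.
Check: order respected (8 at step 1, 2 at step 5); 7 moves as required.

9 - 8 - 5 - 6 - 3 - 2 - 1 - 4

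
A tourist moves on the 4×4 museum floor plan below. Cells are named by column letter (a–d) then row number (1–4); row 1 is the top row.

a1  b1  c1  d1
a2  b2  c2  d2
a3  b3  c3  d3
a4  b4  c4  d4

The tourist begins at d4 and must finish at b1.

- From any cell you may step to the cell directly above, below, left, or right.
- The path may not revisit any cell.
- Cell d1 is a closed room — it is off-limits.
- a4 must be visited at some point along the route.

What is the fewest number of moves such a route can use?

7

Any route passes through a4 somewhere between d4 and b1. Summing Manhattan distances along the two legs (d4 → a4 → b1) gives a lower bound of 3 + 4 = 7 moves.
A route of 7 moves achieves this: d4 → c4 → b4 → a4 → a3 → a2 → a1 → b1.
Since 7 matches the lower bound, it is optimal.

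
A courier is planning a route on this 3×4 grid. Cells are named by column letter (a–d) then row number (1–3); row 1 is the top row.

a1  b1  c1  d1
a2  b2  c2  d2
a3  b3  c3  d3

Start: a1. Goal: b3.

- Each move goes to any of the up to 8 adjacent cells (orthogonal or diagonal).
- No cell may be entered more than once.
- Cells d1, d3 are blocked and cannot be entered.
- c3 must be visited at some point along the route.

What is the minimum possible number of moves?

Any route passes through c3 somewhere between a1 and b3. Summing Chebyshev distances along the two legs (a1 → c3 → b3) gives a lower bound of 2 + 1 = 3 moves.
A route of 3 moves achieves this: a1 → b2 → c3 → b3.
Since 3 matches the lower bound, it is optimal.

3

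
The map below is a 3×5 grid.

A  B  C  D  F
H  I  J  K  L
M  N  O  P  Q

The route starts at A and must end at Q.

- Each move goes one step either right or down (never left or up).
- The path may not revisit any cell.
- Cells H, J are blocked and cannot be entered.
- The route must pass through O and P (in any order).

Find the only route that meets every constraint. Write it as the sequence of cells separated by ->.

Moves only go right or down, so the column and row indices never decrease.
Route from A: right 1 to B, down 2 to N, right 3 to Q — 6 moves in all.
Check: all required cells visited.

A -> B -> I -> N -> O -> P -> Q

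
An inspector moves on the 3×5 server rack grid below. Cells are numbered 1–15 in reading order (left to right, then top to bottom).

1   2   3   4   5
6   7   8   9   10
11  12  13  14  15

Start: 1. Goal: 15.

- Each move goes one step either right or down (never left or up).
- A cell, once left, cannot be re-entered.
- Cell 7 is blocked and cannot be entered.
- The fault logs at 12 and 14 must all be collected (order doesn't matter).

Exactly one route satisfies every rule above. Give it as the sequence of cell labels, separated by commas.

1, 6, 11, 12, 13, 14, 15

Moves only go right or down, so the column and row indices never decrease.
Route from 1: down 2 to 11, right 4 to 15 — 6 moves in all.
Check: all required cells visited.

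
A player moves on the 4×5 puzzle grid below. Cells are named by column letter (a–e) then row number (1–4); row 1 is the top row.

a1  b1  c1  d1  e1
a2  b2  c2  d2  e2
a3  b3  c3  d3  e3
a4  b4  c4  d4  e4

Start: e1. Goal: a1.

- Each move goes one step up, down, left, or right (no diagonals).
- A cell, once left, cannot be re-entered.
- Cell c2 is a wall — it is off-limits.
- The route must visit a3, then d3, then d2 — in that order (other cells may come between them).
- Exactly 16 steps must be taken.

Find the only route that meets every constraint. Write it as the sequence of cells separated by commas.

The waypoints must appear in the order a3, d3, d2, with no cell reused.
Route from e1: 3× down (reaching e4), 4× left (reaching a4), up to a3, 3× right (reaching d3), 2× up (reaching d1), 3× left (reaching a1) — 16 moves in all.
Check: order respected (a3 at step 8, d3 at step 11, d2 at step 12); 16 moves as required.

e1, e2, e3, e4, d4, c4, b4, a4, a3, b3, c3, d3, d2, d1, c1, b1, a1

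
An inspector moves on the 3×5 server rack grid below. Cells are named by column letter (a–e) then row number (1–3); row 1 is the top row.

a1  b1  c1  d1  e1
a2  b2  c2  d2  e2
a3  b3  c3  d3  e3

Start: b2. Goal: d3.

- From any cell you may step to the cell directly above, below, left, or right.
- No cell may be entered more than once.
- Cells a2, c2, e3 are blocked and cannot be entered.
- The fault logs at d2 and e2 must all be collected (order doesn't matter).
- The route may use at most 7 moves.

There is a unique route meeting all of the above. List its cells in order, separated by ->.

b2 -> b1 -> c1 -> d1 -> e1 -> e2 -> d2 -> d3

The 7-move cap with required stops at d2, e2 leaves no slack for detours.
Route from b2: up 1 to b1, right 3 to e1, down 1 to e2, left 1 to d2, down 1 to d3 — 7 moves in all.
Check: all required cells visited; 7 ≤ 7 moves.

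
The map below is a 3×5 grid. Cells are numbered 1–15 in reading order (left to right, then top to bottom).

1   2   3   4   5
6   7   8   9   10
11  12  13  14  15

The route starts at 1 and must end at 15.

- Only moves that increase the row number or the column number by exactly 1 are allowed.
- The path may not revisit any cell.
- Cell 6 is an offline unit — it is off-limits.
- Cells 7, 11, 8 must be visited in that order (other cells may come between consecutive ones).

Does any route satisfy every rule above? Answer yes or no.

11 lies to the left of 7, so going from 7 to 11 would need a leftward move — but moves only go right/down, so 7 cannot be visited before 11.

no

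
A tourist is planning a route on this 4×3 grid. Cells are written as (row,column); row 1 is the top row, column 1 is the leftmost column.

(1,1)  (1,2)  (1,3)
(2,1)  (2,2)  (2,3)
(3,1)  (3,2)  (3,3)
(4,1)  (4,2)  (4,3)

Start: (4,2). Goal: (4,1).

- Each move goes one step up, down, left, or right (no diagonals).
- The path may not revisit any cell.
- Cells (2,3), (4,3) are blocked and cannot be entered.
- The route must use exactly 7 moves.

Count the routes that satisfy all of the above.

Need simple routes of exactly 7 moves from (4,2) to (4,1) (Manhattan distance 1, so 3 moves are spent on a detour and 3 undoing it).
Enumerating: (4,2) (3,2) (2,2) (1,2) (1,1) (2,1) (3,1) (4,1).
That gives 1 route.

1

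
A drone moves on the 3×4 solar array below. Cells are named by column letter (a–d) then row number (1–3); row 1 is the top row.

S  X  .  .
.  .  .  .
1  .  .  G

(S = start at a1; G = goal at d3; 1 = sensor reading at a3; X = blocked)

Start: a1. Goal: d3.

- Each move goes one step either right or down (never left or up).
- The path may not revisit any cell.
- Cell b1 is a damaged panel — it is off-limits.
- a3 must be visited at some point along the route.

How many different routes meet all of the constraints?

A right/down-only route from a1 to d3 makes exactly 2 down-moves and 3 right-moves in some order.
With no other constraints that would be C(5,2) = 10 routes.
Split at a3 and multiply the segment counts (each segment already excludes blocked cells): a1→a3: 1; a3→d3: 1; product = 1.
That gives 1 route.

1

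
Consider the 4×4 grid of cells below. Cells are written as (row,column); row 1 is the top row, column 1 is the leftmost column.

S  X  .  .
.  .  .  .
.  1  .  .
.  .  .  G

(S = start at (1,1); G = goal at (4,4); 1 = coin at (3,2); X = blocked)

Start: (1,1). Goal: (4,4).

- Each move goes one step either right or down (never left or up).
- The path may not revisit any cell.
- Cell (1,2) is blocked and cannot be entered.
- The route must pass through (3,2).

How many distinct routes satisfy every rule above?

6

A right/down-only route from (1,1) to (4,4) makes exactly 3 down-moves and 3 right-moves in some order.
With no other constraints that would be C(6,3) = 20 routes.
Split at (3,2) and multiply the segment counts (each segment already excludes blocked cells): (1,1)→(3,2): 2; (3,2)→(4,4): 3; product = 6.
That gives 6 routes.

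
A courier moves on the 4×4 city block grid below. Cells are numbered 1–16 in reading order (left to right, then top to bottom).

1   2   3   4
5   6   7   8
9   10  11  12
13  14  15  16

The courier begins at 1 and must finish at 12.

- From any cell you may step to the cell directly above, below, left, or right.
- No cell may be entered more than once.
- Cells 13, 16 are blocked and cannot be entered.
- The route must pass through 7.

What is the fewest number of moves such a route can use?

5

Any route passes through 7 somewhere between 1 and 12. Summing Manhattan distances along the two legs (1 → 7 → 12) gives a lower bound of 3 + 2 = 5 moves.
A route of 5 moves achieves this: 1 → 5 → 6 → 7 → 11 → 12.
Since 5 matches the lower bound, it is optimal.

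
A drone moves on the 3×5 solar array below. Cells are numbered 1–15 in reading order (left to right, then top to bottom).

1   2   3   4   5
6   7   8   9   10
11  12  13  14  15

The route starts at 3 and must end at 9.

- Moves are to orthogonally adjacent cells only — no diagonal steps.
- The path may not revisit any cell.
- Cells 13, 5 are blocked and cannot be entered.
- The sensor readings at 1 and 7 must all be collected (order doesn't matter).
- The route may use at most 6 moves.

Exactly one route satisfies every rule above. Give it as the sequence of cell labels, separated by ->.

The 6-move cap with required stops at 1, 7 leaves no slack for detours.
Route from 3: left 2 to 1, down 1 to 6, right 3 to 9 — 6 moves in all.
Check: all required cells visited; 6 ≤ 6 moves.

3 -> 2 -> 1 -> 6 -> 7 -> 8 -> 9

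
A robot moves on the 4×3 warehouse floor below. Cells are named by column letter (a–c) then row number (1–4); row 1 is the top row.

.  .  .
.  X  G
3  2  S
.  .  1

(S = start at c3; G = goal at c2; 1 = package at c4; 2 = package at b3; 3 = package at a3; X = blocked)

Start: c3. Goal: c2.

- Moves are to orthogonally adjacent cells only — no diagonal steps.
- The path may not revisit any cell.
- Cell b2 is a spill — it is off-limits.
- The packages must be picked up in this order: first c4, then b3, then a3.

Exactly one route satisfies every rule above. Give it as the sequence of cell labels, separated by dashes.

c3 - c4 - b4 - b3 - a3 - a2 - a1 - b1 - c1 - c2

The waypoints must appear in the order c4, b3, a3, with no cell reused.
Route from c3: down 1 to c4, left 1 to b4, up 1 to b3, left 1 to a3, up 2 to a1, right 2 to c1, down 1 to c2 — 9 moves in all.
Check: order respected (1 at step 1, 2 at step 3, 3 at step 4).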